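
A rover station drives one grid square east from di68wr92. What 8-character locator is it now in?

Longitude extended square 9; +1 → 10, wraps to 0, carry into subsquare.
Longitude subsquare w = 22; +1 → 23 = x.
The latitude characters are unchanged.

DI68xr02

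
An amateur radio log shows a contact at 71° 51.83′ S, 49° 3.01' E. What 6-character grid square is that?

Shift to the Maidenhead origin (180°W, 90°S): lon 229.0502, lat 18.1362.
Field (20°×10°, letters A–R): lon ⌊229.0502/20⌋ = 11 → L; lat ⌊18.1362/10⌋ = 1 → B.
Square (2°×1°, digits 0–9): lon ⌊9.0502/2⌋ = 4; lat ⌊8.1362/1⌋ = 8.
Subsquare (5′×2.5′, letters a–x): lon ⌊1.0502/0.0833333⌋ = 12 → m; lat ⌊0.1362/0.0416667⌋ = 3 → d.

LB48md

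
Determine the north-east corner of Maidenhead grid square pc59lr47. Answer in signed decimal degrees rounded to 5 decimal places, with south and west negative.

Field P=15, C=2: +15·20° lon, +2·10° lat → SW at lon 120°, lat -70°.
Square 5, 9: +5·2° lon, +9·1° lat → SW at lon 130°, lat -61°.
Subsquare l=11, r=17: +11·0.0833333° lon, +17·0.0416667° lat → SW at lon 130.917°, lat -60.2917°.
Extended square 4, 7: +4·0.00833333° lon, +7·0.00416667° lat → SW at lon 130.95°, lat -60.2625°.
Cell spans 0.00833333° lon × 0.00416667° lat. NE corner is SW corner plus one full cell.
latitude -60.25833, longitude 130.95833.

-60.25833, 130.95833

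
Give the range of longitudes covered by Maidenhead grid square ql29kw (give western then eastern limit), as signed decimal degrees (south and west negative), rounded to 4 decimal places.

Field Q=16, L=11: +16·20° lon, +11·10° lat → SW at lon 140°, lat 20°.
Square 2, 9: +2·2° lon, +9·1° lat → SW at lon 144°, lat 29°.
Subsquare k=10, w=22: +10·0.0833333° lon, +22·0.0416667° lat → SW at lon 144.833°, lat 29.9167°.
Cell spans 0.0833333° lon × 0.0416667° lat.
west 144.8333, east 144.9167.

144.8333, 144.9167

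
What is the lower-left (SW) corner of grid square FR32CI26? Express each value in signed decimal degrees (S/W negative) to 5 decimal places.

82.35833, -73.81667

Field F=5, R=17: +5·20° lon, +17·10° lat → SW at lon -80°, lat 80°.
Square 3, 2: +3·2° lon, +2·1° lat → SW at lon -74°, lat 82°.
Subsquare c=2, i=8: +2·0.0833333° lon, +8·0.0416667° lat → SW at lon -73.8333°, lat 82.3333°.
Extended square 2, 6: +2·0.00833333° lon, +6·0.00416667° lat → SW at lon -73.8167°, lat 82.3583°.
latitude 82.35833, longitude -73.81667.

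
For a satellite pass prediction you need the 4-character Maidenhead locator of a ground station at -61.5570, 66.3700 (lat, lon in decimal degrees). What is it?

Add 180° to longitude and 90° to latitude: 246.37, 28.44.
Field: 246.37/20 → 12 → M, 28.44/10 → 2 → C; chars MC.
Square: 6.37/2 → 3, 8.44/1 → 8; chars 38.

MC38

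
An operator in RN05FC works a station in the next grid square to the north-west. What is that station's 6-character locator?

RN05ed

Longitude subsquare f = 5; −1 → 4 = e.
Latitude subsquare c = 2; +1 → 3 = d.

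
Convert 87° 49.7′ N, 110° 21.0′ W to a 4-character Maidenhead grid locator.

DR47

Add 180° to longitude and 90° to latitude: 69.65, 177.83.
Field (20°×10°, letters A–R): 69.65/20 → 3 → D, 177.83/10 → 17 → R; chars DR.
Square (2°×1°, digits 0–9): 9.65/2 → 4, 7.83/1 → 7; chars 47.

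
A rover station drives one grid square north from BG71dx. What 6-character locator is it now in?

Latitude subsquare x = 23; +1 → 24, wraps to 0 = a, carry into square.
Latitude square 1; +1 → 2.
The longitude characters are unchanged.

BG72da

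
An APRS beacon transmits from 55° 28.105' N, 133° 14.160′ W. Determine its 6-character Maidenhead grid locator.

Shift to the Maidenhead origin (180°W, 90°S): lon 46.7640, lat 145.4684.
Field: 46.7640/20 → 2 → C, 145.4684/10 → 14 → O; chars CO.
Square: 6.7640/2 → 3, 5.4684/1 → 5; chars 35.
Subsquare: 0.7640/0.0833333 → 9 → j, 0.4684/0.0416667 → 11 → l; chars jl.

CO35jl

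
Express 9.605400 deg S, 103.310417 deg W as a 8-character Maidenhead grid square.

DI80ij24

Add 180° to longitude and 90° to latitude: 76.68958, 80.39460.
Field: lon ⌊76.68958/20⌋ = 3 → D; lat ⌊80.39460/10⌋ = 8 → I.
Square: lon ⌊16.68958/2⌋ = 8; lat ⌊0.39460/1⌋ = 0.
Subsquare: lon ⌊0.68958/0.0833333⌋ = 8 → i; lat ⌊0.39460/0.0416667⌋ = 9 → j.
Extended square: lon ⌊0.02292/0.00833333⌋ = 2; lat ⌊0.01960/0.00416667⌋ = 4.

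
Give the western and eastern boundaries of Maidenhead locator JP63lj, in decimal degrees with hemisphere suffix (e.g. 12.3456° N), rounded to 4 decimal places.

12.9167° E, 13.0000° E

Field J=9, P=15: +9·20° lon, +15·10° lat → SW at lon 0°, lat 60°.
Square 6, 3: +6·2° lon, +3·1° lat → SW at lon 12°, lat 63°.
Subsquare l=11, j=9: +11·0.0833333° lon, +9·0.0416667° lat → SW at lon 12.9167°, lat 63.375°.
Cell spans 0.0833333° lon × 0.0416667° lat.
west 12.9167° E, east 13.0000° E.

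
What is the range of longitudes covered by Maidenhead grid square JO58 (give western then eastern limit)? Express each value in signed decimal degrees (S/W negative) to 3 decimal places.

10.000, 12.000

Field J=9, O=14: +9·20° lon, +14·10° lat → SW at lon 0°, lat 50°.
Square 5, 8: +5·2° lon, +8·1° lat → SW at lon 10°, lat 58°.
Cell spans 2° lon × 1° lat.
west 10.000, east 12.000.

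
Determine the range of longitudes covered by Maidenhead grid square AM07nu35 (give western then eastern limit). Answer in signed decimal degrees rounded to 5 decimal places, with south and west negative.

Field A=0, M=12: +0·20° lon, +12·10° lat → SW at lon -180°, lat 30°.
Square 0, 7: +0·2° lon, +7·1° lat → SW at lon -180°, lat 37°.
Subsquare n=13, u=20: +13·0.0833333° lon, +20·0.0416667° lat → SW at lon -178.917°, lat 37.8333°.
Extended square 3, 5: +3·0.00833333° lon, +5·0.00416667° lat → SW at lon -178.892°, lat 37.8542°.
Cell spans 0.00833333° lon × 0.00416667° lat.
west -178.89167, east -178.88333.

-178.89167, -178.88333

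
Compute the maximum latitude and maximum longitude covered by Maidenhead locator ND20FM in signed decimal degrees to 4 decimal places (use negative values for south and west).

-59.4583, 84.5000

Field N=13, D=3: +13·20° lon, +3·10° lat → SW at lon 80°, lat -60°.
Square 2, 0: +2·2° lon, +0·1° lat → SW at lon 84°, lat -60°.
Subsquare f=5, m=12: +5·0.0833333° lon, +12·0.0416667° lat → SW at lon 84.4167°, lat -59.5°.
Cell spans 0.0833333° lon × 0.0416667° lat. NE corner is SW corner plus one full cell.
latitude -59.4583, longitude 84.5000.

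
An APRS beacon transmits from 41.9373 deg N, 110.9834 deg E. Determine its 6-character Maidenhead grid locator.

ON51lw

Shift to the Maidenhead origin (180°W, 90°S): lon 290.9834, lat 131.9373.
Field: 290.9834/20 → 14 → O, 131.9373/10 → 13 → N; chars ON.
Square: 10.9834/2 → 5, 1.9373/1 → 1; chars 51.
Subsquare: 0.9834/0.0833333 → 11 → l, 0.9373/0.0416667 → 22 → w; chars lw.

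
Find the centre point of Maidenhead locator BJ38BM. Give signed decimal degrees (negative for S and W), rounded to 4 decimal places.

8.5208, -153.8750

Field B=1, J=9: +1·20° lon, +9·10° lat → SW at lon -160°, lat 0°.
Square 3, 8: +3·2° lon, +8·1° lat → SW at lon -154°, lat 8°.
Subsquare b=1, m=12: +1·0.0833333° lon, +12·0.0416667° lat → SW at lon -153.917°, lat 8.5°.
Cell spans 0.0833333° lon × 0.0416667° lat. Centre is SW corner plus half of each.
latitude 8.5208, longitude -153.8750.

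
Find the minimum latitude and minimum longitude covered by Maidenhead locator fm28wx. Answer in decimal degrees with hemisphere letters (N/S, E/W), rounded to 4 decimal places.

38.9583° N, 74.1667° W

Field F=5, M=12: +5·20° lon, +12·10° lat → SW at lon -80°, lat 30°.
Square 2, 8: +2·2° lon, +8·1° lat → SW at lon -76°, lat 38°.
Subsquare w=22, x=23: +22·0.0833333° lon, +23·0.0416667° lat → SW at lon -74.1667°, lat 38.9583°.
latitude 38.9583° N, longitude 74.1667° W.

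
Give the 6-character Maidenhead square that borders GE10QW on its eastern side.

Longitude subsquare q = 16; +1 → 17 = r.
The latitude characters are unchanged.

GE10rw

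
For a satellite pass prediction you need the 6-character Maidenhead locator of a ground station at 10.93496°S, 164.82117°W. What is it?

AH79ob

Shift to the Maidenhead origin (180°W, 90°S): lon 15.1788, lat 79.0650.
Field (20°×10°, letters A–R): 15.1788/20 → 0 → A, 79.0650/10 → 7 → H; chars AH.
Square (2°×1°, digits 0–9): 15.1788/2 → 7, 9.0650/1 → 9; chars 79.
Subsquare (5′×2.5′, letters a–x): 1.1788/0.0833333 → 14 → o, 0.0650/0.0416667 → 1 → b; chars ob.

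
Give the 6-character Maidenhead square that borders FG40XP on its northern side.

FG40xq

Latitude subsquare p = 15; +1 → 16 = q.
The longitude characters are unchanged.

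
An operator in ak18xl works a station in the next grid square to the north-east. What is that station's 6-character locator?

Longitude subsquare x = 23; +1 → 24, wraps to 0 = a, carry into square.
Longitude square 1; +1 → 2.
Latitude subsquare l = 11; +1 → 12 = m.

AK28am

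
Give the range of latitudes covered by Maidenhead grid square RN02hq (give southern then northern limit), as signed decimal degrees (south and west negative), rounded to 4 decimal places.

42.6667, 42.7083

Field R=17, N=13: +17·20° lon, +13·10° lat → SW at lon 160°, lat 40°.
Square 0, 2: +0·2° lon, +2·1° lat → SW at lon 160°, lat 42°.
Subsquare h=7, q=16: +7·0.0833333° lon, +16·0.0416667° lat → SW at lon 160.583°, lat 42.6667°.
Cell spans 0.0833333° lon × 0.0416667° lat.
south 42.6667, north 42.7083.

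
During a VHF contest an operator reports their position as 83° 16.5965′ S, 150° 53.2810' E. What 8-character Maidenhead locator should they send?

Shift to the Maidenhead origin (180°W, 90°S): lon 330.88802, lat 6.72339.
Field: 330.88802/20 → 16 → Q, 6.72339/10 → 0 → A; chars QA.
Square: 10.88802/2 → 5, 6.72339/1 → 6; chars 56.
Subsquare: 0.88802/0.0833333 → 10 → k, 0.72339/0.0416667 → 17 → r; chars kr.
Extended square: 0.05468/0.00833333 → 6, 0.01506/0.00416667 → 3; chars 63.

QA56kr63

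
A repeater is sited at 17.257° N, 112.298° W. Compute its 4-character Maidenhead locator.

DK37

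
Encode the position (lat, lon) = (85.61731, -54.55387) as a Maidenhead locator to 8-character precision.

GR25ro38

Shift to the Maidenhead origin (180°W, 90°S): lon 125.44613, lat 175.61731.
Field: 125.44613/20 → 6 → G, 175.61731/10 → 17 → R; chars GR.
Square: 5.44613/2 → 2, 5.61731/1 → 5; chars 25.
Subsquare: 1.44613/0.0833333 → 17 → r, 0.61731/0.0416667 → 14 → o; chars ro.
Extended square: 0.02946/0.00833333 → 3, 0.03398/0.00416667 → 8; chars 38.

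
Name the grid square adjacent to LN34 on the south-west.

LN23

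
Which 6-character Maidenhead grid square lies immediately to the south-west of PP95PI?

PP95oh

Longitude subsquare p = 15; −1 → 14 = o.
Latitude subsquare i = 8; −1 → 7 = h.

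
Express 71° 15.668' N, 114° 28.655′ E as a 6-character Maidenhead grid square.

Offset from 180°W / 90°S: lon 294.4776°, lat 161.2611°.
Field (20°×10°, letters A–R): lon ⌊294.4776/20⌋ = 14 → O; lat ⌊161.2611/10⌋ = 16 → Q.
Square (2°×1°, digits 0–9): lon ⌊14.4776/2⌋ = 7; lat ⌊1.2611/1⌋ = 1.
Subsquare (5′×2.5′, letters a–x): lon ⌊0.4776/0.0833333⌋ = 5 → f; lat ⌊0.2611/0.0416667⌋ = 6 → g.

OQ71fg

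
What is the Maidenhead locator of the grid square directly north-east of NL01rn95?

NL01sn06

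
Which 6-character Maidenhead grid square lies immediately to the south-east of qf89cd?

Longitude subsquare c = 2; +1 → 3 = d.
Latitude subsquare d = 3; −1 → 2 = c.

QF89dc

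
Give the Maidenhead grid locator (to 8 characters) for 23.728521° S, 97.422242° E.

NG86rg05

Add 180° to longitude and 90° to latitude: 277.42224, 66.27148.
Field (20°×10°, letters A–R): 277.42224/20 → 13 → N, 66.27148/10 → 6 → G; chars NG.
Square (2°×1°, digits 0–9): 17.42224/2 → 8, 6.27148/1 → 6; chars 86.
Subsquare (5′×2.5′, letters a–x): 1.42224/0.0833333 → 17 → r, 0.27148/0.0416667 → 6 → g; chars rg.
Extended square (30″×15″, digits 0–9): 0.00558/0.00833333 → 0, 0.02148/0.00416667 → 5; chars 05.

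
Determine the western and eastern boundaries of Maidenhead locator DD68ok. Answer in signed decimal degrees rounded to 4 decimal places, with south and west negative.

-106.8333, -106.7500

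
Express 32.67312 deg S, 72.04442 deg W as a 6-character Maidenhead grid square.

Offset from 180°W / 90°S: lon 107.9556°, lat 57.3269°.
Field (20°×10°, letters A–R): 107.9556/20 → 5 → F, 57.3269/10 → 5 → F; chars FF.
Square (2°×1°, digits 0–9): 7.9556/2 → 3, 7.3269/1 → 7; chars 37.
Subsquare (5′×2.5′, letters a–x): 1.9556/0.0833333 → 23 → x, 0.3269/0.0416667 → 7 → h; chars xh.

FF37xh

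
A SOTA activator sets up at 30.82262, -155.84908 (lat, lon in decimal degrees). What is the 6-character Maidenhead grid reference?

BM20bt

Shift to the Maidenhead origin (180°W, 90°S): lon 24.1509, lat 120.8226.
Field (20°×10°, letters A–R): 24.1509/20 → 1 → B, 120.8226/10 → 12 → M; chars BM.
Square (2°×1°, digits 0–9): 4.1509/2 → 2, 0.8226/1 → 0; chars 20.
Subsquare (5′×2.5′, letters a–x): 0.1509/0.0833333 → 1 → b, 0.8226/0.0416667 → 19 → t; chars bt.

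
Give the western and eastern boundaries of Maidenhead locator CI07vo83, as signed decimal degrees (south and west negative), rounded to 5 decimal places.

Field C=2, I=8: +2·20° lon, +8·10° lat → SW at lon -140°, lat -10°.
Square 0, 7: +0·2° lon, +7·1° lat → SW at lon -140°, lat -3°.
Subsquare v=21, o=14: +21·0.0833333° lon, +14·0.0416667° lat → SW at lon -138.25°, lat -2.41667°.
Extended square 8, 3: +8·0.00833333° lon, +3·0.00416667° lat → SW at lon -138.183°, lat -2.40417°.
Cell spans 0.00833333° lon × 0.00416667° lat.
west -138.18333, east -138.17500.

-138.18333, -138.17500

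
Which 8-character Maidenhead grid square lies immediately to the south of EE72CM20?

Latitude extended square 0; −1 → -1, wraps to 9, carry into subsquare.
Latitude subsquare m = 12; −1 → 11 = l.
The longitude characters are unchanged.

EE72cl29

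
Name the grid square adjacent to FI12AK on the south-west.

FI02xj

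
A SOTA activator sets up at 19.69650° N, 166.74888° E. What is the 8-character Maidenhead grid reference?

RK39iq97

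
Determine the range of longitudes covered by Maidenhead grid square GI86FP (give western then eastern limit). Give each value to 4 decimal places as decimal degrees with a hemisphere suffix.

43.5833° W, 43.5000° W

Field G=6, I=8: +6·20° lon, +8·10° lat → SW at lon -60°, lat -10°.
Square 8, 6: +8·2° lon, +6·1° lat → SW at lon -44°, lat -4°.
Subsquare f=5, p=15: +5·0.0833333° lon, +15·0.0416667° lat → SW at lon -43.5833°, lat -3.375°.
Cell spans 0.0833333° lon × 0.0416667° lat.
west 43.5833° W, east 43.5000° W.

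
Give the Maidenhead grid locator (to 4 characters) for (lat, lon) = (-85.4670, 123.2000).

PA14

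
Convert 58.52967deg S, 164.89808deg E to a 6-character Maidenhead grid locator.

RD21kl

Offset from 180°W / 90°S: lon 344.8981°, lat 31.4703°.
Field (20°×10°, letters A–R): 344.8981/20 → 17 → R, 31.4703/10 → 3 → D; chars RD.
Square (2°×1°, digits 0–9): 4.8981/2 → 2, 1.4703/1 → 1; chars 21.
Subsquare (5′×2.5′, letters a–x): 0.8981/0.0833333 → 10 → k, 0.4703/0.0416667 → 11 → l; chars kl.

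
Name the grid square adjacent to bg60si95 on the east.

Longitude extended square 9; +1 → 10, wraps to 0, carry into subsquare.
Longitude subsquare s = 18; +1 → 19 = t.
The latitude characters are unchanged.

BG60ti05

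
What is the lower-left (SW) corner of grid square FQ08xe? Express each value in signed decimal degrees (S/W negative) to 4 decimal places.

78.1667, -78.0833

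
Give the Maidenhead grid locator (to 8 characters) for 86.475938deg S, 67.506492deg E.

MA33sm05

Add 180° to longitude and 90° to latitude: 247.50649, 3.52406.
Field: lon ⌊247.50649/20⌋ = 12 → M; lat ⌊3.52406/10⌋ = 0 → A.
Square: lon ⌊7.50649/2⌋ = 3; lat ⌊3.52406/1⌋ = 3.
Subsquare: lon ⌊1.50649/0.0833333⌋ = 18 → s; lat ⌊0.52406/0.0416667⌋ = 12 → m.
Extended square: lon ⌊0.00649/0.00833333⌋ = 0; lat ⌊0.02406/0.00416667⌋ = 5.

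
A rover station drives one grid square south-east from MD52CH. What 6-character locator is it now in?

Longitude subsquare c = 2; +1 → 3 = d.
Latitude subsquare h = 7; −1 → 6 = g.

MD52dg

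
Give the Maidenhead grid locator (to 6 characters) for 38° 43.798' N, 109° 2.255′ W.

DM58lr

Add 180° to longitude and 90° to latitude: 70.9624, 128.7300.
Field (20°×10°, letters A–R): lon ⌊70.9624/20⌋ = 3 → D; lat ⌊128.7300/10⌋ = 12 → M.
Square (2°×1°, digits 0–9): lon ⌊10.9624/2⌋ = 5; lat ⌊8.7300/1⌋ = 8.
Subsquare (5′×2.5′, letters a–x): lon ⌊0.9624/0.0833333⌋ = 11 → l; lat ⌊0.7300/0.0416667⌋ = 17 → r.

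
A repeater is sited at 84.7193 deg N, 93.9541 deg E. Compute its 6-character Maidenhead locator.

Add 180° to longitude and 90° to latitude: 273.9541, 174.7193.
Field (20°×10°, letters A–R): lon ⌊273.9541/20⌋ = 13 → N; lat ⌊174.7193/10⌋ = 17 → R.
Square (2°×1°, digits 0–9): lon ⌊13.9541/2⌋ = 6; lat ⌊4.7193/1⌋ = 4.
Subsquare (5′×2.5′, letters a–x): lon ⌊1.9541/0.0833333⌋ = 23 → x; lat ⌊0.7193/0.0416667⌋ = 17 → r.

NR64xr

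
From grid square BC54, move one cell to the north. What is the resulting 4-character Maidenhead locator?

BC55

Latitude square 4; +1 → 5.
The longitude characters are unchanged.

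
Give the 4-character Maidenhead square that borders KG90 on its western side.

KG80

Longitude square 9; −1 → 8.
The latitude characters are unchanged.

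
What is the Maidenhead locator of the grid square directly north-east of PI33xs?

PI43at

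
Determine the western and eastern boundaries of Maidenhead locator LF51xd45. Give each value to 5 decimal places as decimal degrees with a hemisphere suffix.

51.95000° E, 51.95833° E

Field L=11, F=5: +11·20° lon, +5·10° lat → SW at lon 40°, lat -40°.
Square 5, 1: +5·2° lon, +1·1° lat → SW at lon 50°, lat -39°.
Subsquare x=23, d=3: +23·0.0833333° lon, +3·0.0416667° lat → SW at lon 51.9167°, lat -38.875°.
Extended square 4, 5: +4·0.00833333° lon, +5·0.00416667° lat → SW at lon 51.95°, lat -38.8542°.
Cell spans 0.00833333° lon × 0.00416667° lat.
west 51.95000° E, east 51.95833° E.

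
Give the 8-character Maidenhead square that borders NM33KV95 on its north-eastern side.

Longitude extended square 9; +1 → 10, wraps to 0, carry into subsquare.
Longitude subsquare k = 10; +1 → 11 = l.
Latitude extended square 5; +1 → 6.

NM33lv06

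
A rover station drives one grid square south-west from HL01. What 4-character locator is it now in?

Longitude square 0; −1 → -1, wraps to 9, carry into field.
Longitude field H = 7; −1 → 6 = G.
Latitude square 1; −1 → 0.

GL90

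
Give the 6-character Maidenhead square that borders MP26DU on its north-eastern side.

Longitude subsquare d = 3; +1 → 4 = e.
Latitude subsquare u = 20; +1 → 21 = v.

MP26ev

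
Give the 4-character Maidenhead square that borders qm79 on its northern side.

Latitude square 9; +1 → 10, wraps to 0, carry into field.
Latitude field M = 12; +1 → 13 = N.
The longitude characters are unchanged.

QN70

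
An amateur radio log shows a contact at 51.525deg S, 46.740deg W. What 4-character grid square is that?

Shift to the Maidenhead origin (180°W, 90°S): lon 133.26, lat 38.48.
Field: lon ⌊133.26/20⌋ = 6 → G; lat ⌊38.48/10⌋ = 3 → D.
Square: lon ⌊13.26/2⌋ = 6; lat ⌊8.48/1⌋ = 8.

GD68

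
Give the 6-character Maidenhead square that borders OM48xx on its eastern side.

Longitude subsquare x = 23; +1 → 24, wraps to 0 = a, carry into square.
Longitude square 4; +1 → 5.
The latitude characters are unchanged.

OM58ax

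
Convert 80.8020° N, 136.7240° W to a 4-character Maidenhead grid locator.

CR10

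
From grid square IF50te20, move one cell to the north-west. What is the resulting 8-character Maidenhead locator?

Longitude extended square 2; −1 → 1.
Latitude extended square 0; +1 → 1.

IF50te11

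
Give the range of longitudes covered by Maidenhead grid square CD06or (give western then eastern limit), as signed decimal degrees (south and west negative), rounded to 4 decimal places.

-138.8333, -138.7500

Field C=2, D=3: +2·20° lon, +3·10° lat → SW at lon -140°, lat -60°.
Square 0, 6: +0·2° lon, +6·1° lat → SW at lon -140°, lat -54°.
Subsquare o=14, r=17: +14·0.0833333° lon, +17·0.0416667° lat → SW at lon -138.833°, lat -53.2917°.
Cell spans 0.0833333° lon × 0.0416667° lat.
west -138.8333, east -138.7500.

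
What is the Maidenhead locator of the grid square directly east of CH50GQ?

Longitude subsquare g = 6; +1 → 7 = h.
The latitude characters are unchanged.

CH50hq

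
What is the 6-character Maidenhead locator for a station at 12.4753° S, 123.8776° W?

Add 180° to longitude and 90° to latitude: 56.1224, 77.5247.
Field: 56.1224/20 → 2 → C, 77.5247/10 → 7 → H; chars CH.
Square: 16.1224/2 → 8, 7.5247/1 → 7; chars 87.
Subsquare: 0.1224/0.0833333 → 1 → b, 0.5247/0.0416667 → 12 → m; chars bm.

CH87bm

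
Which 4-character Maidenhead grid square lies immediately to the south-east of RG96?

Longitude square 9; +1 → 10, wraps to 0, carry into field.
Longitude field R = 17; +1 → 18, wraps to 0 = A, wrapping around the antimeridian.
Latitude square 6; −1 → 5.

AG05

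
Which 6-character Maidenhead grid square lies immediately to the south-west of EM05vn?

Longitude subsquare v = 21; −1 → 20 = u.
Latitude subsquare n = 13; −1 → 12 = m.

EM05um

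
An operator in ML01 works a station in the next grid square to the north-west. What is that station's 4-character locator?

LL92

Longitude square 0; −1 → -1, wraps to 9, carry into field.
Longitude field M = 12; −1 → 11 = L.
Latitude square 1; +1 → 2.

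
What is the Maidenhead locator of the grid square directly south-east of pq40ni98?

PQ40oi07

Longitude extended square 9; +1 → 10, wraps to 0, carry into subsquare.
Longitude subsquare n = 13; +1 → 14 = o.
Latitude extended square 8; −1 → 7.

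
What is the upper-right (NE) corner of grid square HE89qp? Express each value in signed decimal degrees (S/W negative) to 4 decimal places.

Field H=7, E=4: +7·20° lon, +4·10° lat → SW at lon -40°, lat -50°.
Square 8, 9: +8·2° lon, +9·1° lat → SW at lon -24°, lat -41°.
Subsquare q=16, p=15: +16·0.0833333° lon, +15·0.0416667° lat → SW at lon -22.6667°, lat -40.375°.
Cell spans 0.0833333° lon × 0.0416667° lat. NE corner is SW corner plus one full cell.
latitude -40.3333, longitude -22.5833.

-40.3333, -22.5833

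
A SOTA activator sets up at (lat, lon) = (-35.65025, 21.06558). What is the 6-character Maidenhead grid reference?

Shift to the Maidenhead origin (180°W, 90°S): lon 201.0656, lat 54.3498.
Field: lon ⌊201.0656/20⌋ = 10 → K; lat ⌊54.3498/10⌋ = 5 → F.
Square: lon ⌊1.0656/2⌋ = 0; lat ⌊4.3498/1⌋ = 4.
Subsquare: lon ⌊1.0656/0.0833333⌋ = 12 → m; lat ⌊0.3498/0.0416667⌋ = 8 → i.

KF04mi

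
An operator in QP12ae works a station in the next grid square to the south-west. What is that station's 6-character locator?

Longitude subsquare a = 0; −1 → -1, wraps to 23 = x, carry into square.
Longitude square 1; −1 → 0.
Latitude subsquare e = 4; −1 → 3 = d.

QP02xd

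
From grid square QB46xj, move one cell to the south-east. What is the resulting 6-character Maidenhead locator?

Longitude subsquare x = 23; +1 → 24, wraps to 0 = a, carry into square.
Longitude square 4; +1 → 5.
Latitude subsquare j = 9; −1 → 8 = i.

QB56ai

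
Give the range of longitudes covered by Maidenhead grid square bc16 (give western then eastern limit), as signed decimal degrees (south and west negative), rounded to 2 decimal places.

Field B=1, C=2: +1·20° lon, +2·10° lat → SW at lon -160°, lat -70°.
Square 1, 6: +1·2° lon, +6·1° lat → SW at lon -158°, lat -64°.
Cell spans 2° lon × 1° lat.
west -158.00, east -156.00.

-158.00, -156.00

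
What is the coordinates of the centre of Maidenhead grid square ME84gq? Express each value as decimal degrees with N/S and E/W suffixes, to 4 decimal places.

45.3125° S, 76.5417° E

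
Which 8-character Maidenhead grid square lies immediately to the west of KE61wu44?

Longitude extended square 4; −1 → 3.
The latitude characters are unchanged.

KE61wu34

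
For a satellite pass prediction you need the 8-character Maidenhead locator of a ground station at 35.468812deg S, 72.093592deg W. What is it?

FF34wm87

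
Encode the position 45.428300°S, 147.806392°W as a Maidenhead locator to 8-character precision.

BE64cn37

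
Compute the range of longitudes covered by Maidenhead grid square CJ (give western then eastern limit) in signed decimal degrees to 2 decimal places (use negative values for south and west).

Field C=2, J=9: +2·20° lon, +9·10° lat → SW at lon -140°, lat 0°.
Cell spans 20° lon × 10° lat.
west -140.00, east -120.00.

-140.00, -120.00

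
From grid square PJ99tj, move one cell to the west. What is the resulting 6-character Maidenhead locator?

PJ99sj

Longitude subsquare t = 19; −1 → 18 = s.
The latitude characters are unchanged.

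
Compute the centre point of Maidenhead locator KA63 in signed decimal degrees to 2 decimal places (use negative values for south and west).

-86.50, 33.00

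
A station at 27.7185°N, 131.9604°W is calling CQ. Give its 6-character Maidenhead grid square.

Add 180° to longitude and 90° to latitude: 48.0396, 117.7185.
Field: lon ⌊48.0396/20⌋ = 2 → C; lat ⌊117.7185/10⌋ = 11 → L.
Square: lon ⌊8.0396/2⌋ = 4; lat ⌊7.7185/1⌋ = 7.
Subsquare: lon ⌊0.0396/0.0833333⌋ = 0 → a; lat ⌊0.7185/0.0416667⌋ = 17 → r.

CL47ar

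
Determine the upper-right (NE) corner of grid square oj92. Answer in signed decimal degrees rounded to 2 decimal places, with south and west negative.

3.00, 120.00

Field O=14, J=9: +14·20° lon, +9·10° lat → SW at lon 100°, lat 0°.
Square 9, 2: +9·2° lon, +2·1° lat → SW at lon 118°, lat 2°.
Cell spans 2° lon × 1° lat. NE corner is SW corner plus one full cell.
latitude 3.00, longitude 120.00.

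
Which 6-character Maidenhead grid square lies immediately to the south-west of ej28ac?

Longitude subsquare a = 0; −1 → -1, wraps to 23 = x, carry into square.
Longitude square 2; −1 → 1.
Latitude subsquare c = 2; −1 → 1 = b.

EJ18xb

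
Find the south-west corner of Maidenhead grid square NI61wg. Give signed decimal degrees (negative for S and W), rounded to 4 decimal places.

-8.7500, 93.8333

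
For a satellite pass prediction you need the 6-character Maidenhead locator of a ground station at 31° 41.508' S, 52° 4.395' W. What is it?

GF38xh

Shift to the Maidenhead origin (180°W, 90°S): lon 127.9267, lat 58.3082.
Field: lon ⌊127.9267/20⌋ = 6 → G; lat ⌊58.3082/10⌋ = 5 → F.
Square: lon ⌊7.9267/2⌋ = 3; lat ⌊8.3082/1⌋ = 8.
Subsquare: lon ⌊1.9267/0.0833333⌋ = 23 → x; lat ⌊0.3082/0.0416667⌋ = 7 → h.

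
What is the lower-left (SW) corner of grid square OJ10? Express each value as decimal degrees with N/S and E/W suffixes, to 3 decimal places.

Field O=14, J=9: +14·20° lon, +9·10° lat → SW at lon 100°, lat 0°.
Square 1, 0: +1·2° lon, +0·1° lat → SW at lon 102°, lat 0°.
latitude 0.000° N, longitude 102.000° E.

0.000° N, 102.000° E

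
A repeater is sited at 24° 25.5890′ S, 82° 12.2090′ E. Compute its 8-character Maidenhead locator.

Shift to the Maidenhead origin (180°W, 90°S): lon 262.20348, lat 65.57352.
Field (20°×10°, letters A–R): 262.20348/20 → 13 → N, 65.57352/10 → 6 → G; chars NG.
Square (2°×1°, digits 0–9): 2.20348/2 → 1, 5.57352/1 → 5; chars 15.
Subsquare (5′×2.5′, letters a–x): 0.20348/0.0833333 → 2 → c, 0.57352/0.0416667 → 13 → n; chars cn.
Extended square (30″×15″, digits 0–9): 0.03682/0.00833333 → 4, 0.03185/0.00416667 → 7; chars 47.

NG15cn47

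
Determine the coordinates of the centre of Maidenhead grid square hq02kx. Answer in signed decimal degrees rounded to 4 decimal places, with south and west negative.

Field H=7, Q=16: +7·20° lon, +16·10° lat → SW at lon -40°, lat 70°.
Square 0, 2: +0·2° lon, +2·1° lat → SW at lon -40°, lat 72°.
Subsquare k=10, x=23: +10·0.0833333° lon, +23·0.0416667° lat → SW at lon -39.1667°, lat 72.9583°.
Cell spans 0.0833333° lon × 0.0416667° lat. Centre is SW corner plus half of each.
latitude 72.9792, longitude -39.1250.

72.9792, -39.1250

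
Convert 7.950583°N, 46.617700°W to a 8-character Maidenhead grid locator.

Add 180° to longitude and 90° to latitude: 133.38230, 97.95058.
Field: 133.38230/20 → 6 → G, 97.95058/10 → 9 → J; chars GJ.
Square: 13.38230/2 → 6, 7.95058/1 → 7; chars 67.
Subsquare: 1.38230/0.0833333 → 16 → q, 0.95058/0.0416667 → 22 → w; chars qw.
Extended square: 0.04897/0.00833333 → 5, 0.03392/0.00416667 → 8; chars 58.

GJ67qw58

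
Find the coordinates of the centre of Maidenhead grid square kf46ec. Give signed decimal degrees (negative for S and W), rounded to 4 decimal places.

-33.8958, 28.3750

Field K=10, F=5: +10·20° lon, +5·10° lat → SW at lon 20°, lat -40°.
Square 4, 6: +4·2° lon, +6·1° lat → SW at lon 28°, lat -34°.
Subsquare e=4, c=2: +4·0.0833333° lon, +2·0.0416667° lat → SW at lon 28.3333°, lat -33.9167°.
Cell spans 0.0833333° lon × 0.0416667° lat. Centre is SW corner plus half of each.
latitude -33.8958, longitude 28.3750.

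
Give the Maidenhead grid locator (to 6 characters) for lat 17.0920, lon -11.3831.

Shift to the Maidenhead origin (180°W, 90°S): lon 168.6169, lat 107.0920.
Field: lon ⌊168.6169/20⌋ = 8 → I; lat ⌊107.0920/10⌋ = 10 → K.
Square: lon ⌊8.6169/2⌋ = 4; lat ⌊7.0920/1⌋ = 7.
Subsquare: lon ⌊0.6169/0.0833333⌋ = 7 → h; lat ⌊0.0920/0.0416667⌋ = 2 → c.

IK47hc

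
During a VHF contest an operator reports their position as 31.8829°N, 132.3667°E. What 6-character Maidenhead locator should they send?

PM61ev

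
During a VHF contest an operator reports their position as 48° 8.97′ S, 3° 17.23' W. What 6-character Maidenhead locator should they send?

IE81iu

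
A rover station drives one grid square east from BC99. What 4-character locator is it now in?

CC09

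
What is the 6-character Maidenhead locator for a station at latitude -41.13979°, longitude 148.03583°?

Shift to the Maidenhead origin (180°W, 90°S): lon 328.0358, lat 48.8602.
Field: lon ⌊328.0358/20⌋ = 16 → Q; lat ⌊48.8602/10⌋ = 4 → E.
Square: lon ⌊8.0358/2⌋ = 4; lat ⌊8.8602/1⌋ = 8.
Subsquare: lon ⌊0.0358/0.0833333⌋ = 0 → a; lat ⌊0.8602/0.0416667⌋ = 20 → u.

QE48au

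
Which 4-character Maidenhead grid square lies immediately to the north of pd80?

PD81

Latitude square 0; +1 → 1.
The longitude characters are unchanged.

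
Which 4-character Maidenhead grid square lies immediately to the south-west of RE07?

QE96

Longitude square 0; −1 → -1, wraps to 9, carry into field.
Longitude field R = 17; −1 → 16 = Q.
Latitude square 7; −1 → 6.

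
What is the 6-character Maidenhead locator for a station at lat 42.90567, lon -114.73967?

Shift to the Maidenhead origin (180°W, 90°S): lon 65.2603, lat 132.9057.
Field: 65.2603/20 → 3 → D, 132.9057/10 → 13 → N; chars DN.
Square: 5.2603/2 → 2, 2.9057/1 → 2; chars 22.
Subsquare: 1.2603/0.0833333 → 15 → p, 0.9057/0.0416667 → 21 → v; chars pv.

DN22pv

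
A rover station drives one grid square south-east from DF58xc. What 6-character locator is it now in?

Longitude subsquare x = 23; +1 → 24, wraps to 0 = a, carry into square.
Longitude square 5; +1 → 6.
Latitude subsquare c = 2; −1 → 1 = b.

DF68ab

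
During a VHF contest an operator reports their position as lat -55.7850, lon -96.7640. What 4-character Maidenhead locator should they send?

ED14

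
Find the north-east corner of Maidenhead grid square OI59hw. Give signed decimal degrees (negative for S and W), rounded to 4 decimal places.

Field O=14, I=8: +14·20° lon, +8·10° lat → SW at lon 100°, lat -10°.
Square 5, 9: +5·2° lon, +9·1° lat → SW at lon 110°, lat -1°.
Subsquare h=7, w=22: +7·0.0833333° lon, +22·0.0416667° lat → SW at lon 110.583°, lat -0.0833333°.
Cell spans 0.0833333° lon × 0.0416667° lat. NE corner is SW corner plus one full cell.
latitude -0.0417, longitude 110.6667.

-0.0417, 110.6667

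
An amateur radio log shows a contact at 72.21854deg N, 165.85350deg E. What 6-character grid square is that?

Shift to the Maidenhead origin (180°W, 90°S): lon 345.8535, lat 162.2185.
Field: lon ⌊345.8535/20⌋ = 17 → R; lat ⌊162.2185/10⌋ = 16 → Q.
Square: lon ⌊5.8535/2⌋ = 2; lat ⌊2.2185/1⌋ = 2.
Subsquare: lon ⌊1.8535/0.0833333⌋ = 22 → w; lat ⌊0.2185/0.0416667⌋ = 5 → f.

RQ22wf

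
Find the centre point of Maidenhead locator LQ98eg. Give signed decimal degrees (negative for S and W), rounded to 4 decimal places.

Field L=11, Q=16: +11·20° lon, +16·10° lat → SW at lon 40°, lat 70°.
Square 9, 8: +9·2° lon, +8·1° lat → SW at lon 58°, lat 78°.
Subsquare e=4, g=6: +4·0.0833333° lon, +6·0.0416667° lat → SW at lon 58.3333°, lat 78.25°.
Cell spans 0.0833333° lon × 0.0416667° lat. Centre is SW corner plus half of each.
latitude 78.2708, longitude 58.3750.

78.2708, 58.3750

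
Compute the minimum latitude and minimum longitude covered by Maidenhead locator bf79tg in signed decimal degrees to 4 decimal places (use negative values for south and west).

Field B=1, F=5: +1·20° lon, +5·10° lat → SW at lon -160°, lat -40°.
Square 7, 9: +7·2° lon, +9·1° lat → SW at lon -146°, lat -31°.
Subsquare t=19, g=6: +19·0.0833333° lon, +6·0.0416667° lat → SW at lon -144.417°, lat -30.75°.
latitude -30.7500, longitude -144.4167.

-30.7500, -144.4167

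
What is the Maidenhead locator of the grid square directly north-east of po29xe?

Longitude subsquare x = 23; +1 → 24, wraps to 0 = a, carry into square.
Longitude square 2; +1 → 3.
Latitude subsquare e = 4; +1 → 5 = f.

PO39af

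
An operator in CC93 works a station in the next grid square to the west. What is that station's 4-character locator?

Longitude square 9; −1 → 8.
The latitude characters are unchanged.

CC83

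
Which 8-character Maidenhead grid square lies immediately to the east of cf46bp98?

CF46cp08

Longitude extended square 9; +1 → 10, wraps to 0, carry into subsquare.
Longitude subsquare b = 1; +1 → 2 = c.
The latitude characters are unchanged.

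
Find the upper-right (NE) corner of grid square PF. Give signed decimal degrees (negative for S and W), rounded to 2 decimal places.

Field P=15, F=5: +15·20° lon, +5·10° lat → SW at lon 120°, lat -40°.
Cell spans 20° lon × 10° lat. NE corner is SW corner plus one full cell.
latitude -30.00, longitude 140.00.

-30.00, 140.00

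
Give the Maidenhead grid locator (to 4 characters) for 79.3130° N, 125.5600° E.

PQ29

Add 180° to longitude and 90° to latitude: 305.56, 169.31.
Field: 305.56/20 → 15 → P, 169.31/10 → 16 → Q; chars PQ.
Square: 5.56/2 → 2, 9.31/1 → 9; chars 29.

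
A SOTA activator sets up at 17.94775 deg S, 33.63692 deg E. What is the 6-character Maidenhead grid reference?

KH62tb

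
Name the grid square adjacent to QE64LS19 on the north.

QE64lt10

Latitude extended square 9; +1 → 10, wraps to 0, carry into subsquare.
Latitude subsquare s = 18; +1 → 19 = t.
The longitude characters are unchanged.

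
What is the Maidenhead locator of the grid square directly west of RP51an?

Longitude subsquare a = 0; −1 → -1, wraps to 23 = x, carry into square.
Longitude square 5; −1 → 4.
The latitude characters are unchanged.

RP41xn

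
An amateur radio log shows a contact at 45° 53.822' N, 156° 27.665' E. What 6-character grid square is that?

QN85fv

Shift to the Maidenhead origin (180°W, 90°S): lon 336.4611, lat 135.8970.
Field: 336.4611/20 → 16 → Q, 135.8970/10 → 13 → N; chars QN.
Square: 16.4611/2 → 8, 5.8970/1 → 5; chars 85.
Subsquare: 0.4611/0.0833333 → 5 → f, 0.8970/0.0416667 → 21 → v; chars fv.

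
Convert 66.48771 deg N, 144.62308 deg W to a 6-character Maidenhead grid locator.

Shift to the Maidenhead origin (180°W, 90°S): lon 35.3769, lat 156.4877.
Field (20°×10°, letters A–R): 35.3769/20 → 1 → B, 156.4877/10 → 15 → P; chars BP.
Square (2°×1°, digits 0–9): 15.3769/2 → 7, 6.4877/1 → 6; chars 76.
Subsquare (5′×2.5′, letters a–x): 1.3769/0.0833333 → 16 → q, 0.4877/0.0416667 → 11 → l; chars ql.

BP76ql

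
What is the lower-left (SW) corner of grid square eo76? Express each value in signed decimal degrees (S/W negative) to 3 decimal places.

56.000, -86.000

Field E=4, O=14: +4·20° lon, +14·10° lat → SW at lon -100°, lat 50°.
Square 7, 6: +7·2° lon, +6·1° lat → SW at lon -86°, lat 56°.
latitude 56.000, longitude -86.000.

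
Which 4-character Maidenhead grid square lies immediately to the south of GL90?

GK99

Latitude square 0; −1 → -1, wraps to 9, carry into field.
Latitude field L = 11; −1 → 10 = K.
The longitude characters are unchanged.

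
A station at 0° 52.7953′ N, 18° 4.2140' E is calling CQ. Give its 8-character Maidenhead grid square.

Offset from 180°W / 90°S: lon 198.07023°, lat 90.87992°.
Field: lon ⌊198.07023/20⌋ = 9 → J; lat ⌊90.87992/10⌋ = 9 → J.
Square: lon ⌊18.07023/2⌋ = 9; lat ⌊0.87992/1⌋ = 0.
Subsquare: lon ⌊0.07023/0.0833333⌋ = 0 → a; lat ⌊0.87992/0.0416667⌋ = 21 → v.
Extended square: lon ⌊0.07023/0.00833333⌋ = 8; lat ⌊0.00492/0.00416667⌋ = 1.

JJ90av81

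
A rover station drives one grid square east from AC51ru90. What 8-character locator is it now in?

Longitude extended square 9; +1 → 10, wraps to 0, carry into subsquare.
Longitude subsquare r = 17; +1 → 18 = s.
The latitude characters are unchanged.

AC51su00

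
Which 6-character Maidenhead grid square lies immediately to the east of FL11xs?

FL21as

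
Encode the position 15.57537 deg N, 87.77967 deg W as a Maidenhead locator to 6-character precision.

EK65cn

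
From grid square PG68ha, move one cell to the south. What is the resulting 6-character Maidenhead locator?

PG67hx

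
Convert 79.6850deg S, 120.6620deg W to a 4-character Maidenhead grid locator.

CB90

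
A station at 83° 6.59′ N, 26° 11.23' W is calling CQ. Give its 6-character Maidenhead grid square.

Offset from 180°W / 90°S: lon 153.8128°, lat 173.1098°.
Field (20°×10°, letters A–R): 153.8128/20 → 7 → H, 173.1098/10 → 17 → R; chars HR.
Square (2°×1°, digits 0–9): 13.8128/2 → 6, 3.1098/1 → 3; chars 63.
Subsquare (5′×2.5′, letters a–x): 1.8128/0.0833333 → 21 → v, 0.1098/0.0416667 → 2 → c; chars vc.

HR63vc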